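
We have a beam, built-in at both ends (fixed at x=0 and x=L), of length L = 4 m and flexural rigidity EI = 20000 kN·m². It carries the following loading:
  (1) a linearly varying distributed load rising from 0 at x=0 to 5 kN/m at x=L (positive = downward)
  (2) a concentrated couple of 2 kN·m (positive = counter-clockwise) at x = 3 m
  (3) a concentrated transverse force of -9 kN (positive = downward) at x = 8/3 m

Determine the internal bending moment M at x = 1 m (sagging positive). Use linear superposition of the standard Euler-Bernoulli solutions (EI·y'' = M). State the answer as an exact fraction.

Load 1 — triangular load w₀=5 kN/m (0→w₀ over full span):
  M_1 = 3w₀Lx/20 - w₀L²/30 - w₀x³/(6L) = 3·5·4·1/20 - 5·4²/30 - 5·1³/(6·4) = 1/8 kN·m
Load 2 — applied couple M₀=2 kN·m at a=3 m (b=L-a=1):
  M_2 = R_Ax - M_A  [x≤a] with R_A=9/16, M_A=5/8 = (9/16)·1 - (5/8) = -1/16 kN·m
Load 3 — point force P=-9 kN at a=8/3 m (b=L-a=4/3):
  M_3 = Pb²(3a+b)x/L³ - Pab²/L²  [x≤a] = (-9)·(4/3)²·(3·(8/3)+(4/3))·1/4³ - (-9)·(8/3)·(4/3)²/4² = 1/3 kN·m
Superposition: M = Σ M_i = 19/48 kN·m ≈ 0.395833 kN·m

M(1) = 19/48 kN·m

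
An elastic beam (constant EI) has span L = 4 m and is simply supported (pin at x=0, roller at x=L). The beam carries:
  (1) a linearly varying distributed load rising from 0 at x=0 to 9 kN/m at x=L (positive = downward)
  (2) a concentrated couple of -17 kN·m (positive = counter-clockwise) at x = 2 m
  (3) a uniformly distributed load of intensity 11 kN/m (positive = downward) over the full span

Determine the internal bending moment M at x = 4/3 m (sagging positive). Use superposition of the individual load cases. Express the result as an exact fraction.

Load 1 — triangular load w₀=9 kN/m (0→w₀ over full span):
  M_1 = w₀Lx/6 - w₀x³/(6L) = 9·4·(4/3)/6 - 9·(4/3)³/(6·4) = 64/9 kN·m
Load 2 — applied couple M₀=-17 kN·m at a=2 m (b=L-a=2):
  M_2 = M₀x/L  [x≤a] = (-17)·(4/3)/4 = -17/3 kN·m
Load 3 — uniform load w=11 kN/m over full span:
  M_3 = wx(L-x)/2 = 11·(4/3)·(4-(4/3))/2 = 176/9 kN·m
Superposition: M = Σ M_i = 21 kN·m ≈ 21.000000 kN·m

M(4/3) = 21 kN·m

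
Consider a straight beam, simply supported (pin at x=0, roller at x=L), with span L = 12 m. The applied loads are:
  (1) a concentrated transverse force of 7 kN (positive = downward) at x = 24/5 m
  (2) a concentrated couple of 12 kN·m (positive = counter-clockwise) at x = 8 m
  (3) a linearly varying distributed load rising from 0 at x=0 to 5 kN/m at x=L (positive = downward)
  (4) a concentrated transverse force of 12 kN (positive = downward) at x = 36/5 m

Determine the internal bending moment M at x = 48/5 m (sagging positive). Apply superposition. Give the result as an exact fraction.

Load 1 — point force P=7 kN at a=24/5 m (b=L-a=36/5):
  M_1 = Pa(L-x)/L  [x>a] = 7·(24/5)·(12-(48/5))/12 = 168/25 kN·m
Load 2 — applied couple M₀=12 kN·m at a=8 m (b=L-a=4):
  M_2 = M₀x/L - M₀  [x>a] = 12·(48/5)/12 - 12 = -12/5 kN·m
Load 3 — triangular load w₀=5 kN/m (0→w₀ over full span):
  M_3 = w₀Lx/6 - w₀x³/(6L) = 5·12·(48/5)/6 - 5·(48/5)³/(6·12) = 864/25 kN·m
Load 4 — point force P=12 kN at a=36/5 m (b=L-a=24/5):
  M_4 = Pa(L-x)/L  [x>a] = 12·(36/5)·(12-(48/5))/12 = 432/25 kN·m
Superposition: M = Σ M_i = 1404/25 kN·m ≈ 56.160000 kN·m

M(48/5) = 1404/25 kN·m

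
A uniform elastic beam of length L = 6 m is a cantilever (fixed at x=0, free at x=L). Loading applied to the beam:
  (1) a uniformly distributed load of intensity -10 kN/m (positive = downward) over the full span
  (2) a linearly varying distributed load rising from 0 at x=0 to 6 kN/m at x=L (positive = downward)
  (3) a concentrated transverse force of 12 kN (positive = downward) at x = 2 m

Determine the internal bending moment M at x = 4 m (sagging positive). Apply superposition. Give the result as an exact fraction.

Load 1 — uniform load w=-10 kN/m over full span:
  M_1 = -w(L-x)²/2 = -(-10)·(6-4)²/2 = 20 kN·m
Load 2 — triangular load w₀=6 kN/m (0→w₀ over full span):
  M_2 = w₀Lx/2 - w₀L²/3 - w₀x³/(6L) = 6·6·4/2 - 6·6²/3 - 6·4³/(6·6) = -32/3 kN·m
Load 3 — point force P=12 kN at a=2 m (b=L-a=4):
  M_3 = 0  [x>a] = 0 kN·m
Superposition: M = Σ M_i = 28/3 kN·m ≈ 9.333333 kN·m

M(4) = 28/3 kN·m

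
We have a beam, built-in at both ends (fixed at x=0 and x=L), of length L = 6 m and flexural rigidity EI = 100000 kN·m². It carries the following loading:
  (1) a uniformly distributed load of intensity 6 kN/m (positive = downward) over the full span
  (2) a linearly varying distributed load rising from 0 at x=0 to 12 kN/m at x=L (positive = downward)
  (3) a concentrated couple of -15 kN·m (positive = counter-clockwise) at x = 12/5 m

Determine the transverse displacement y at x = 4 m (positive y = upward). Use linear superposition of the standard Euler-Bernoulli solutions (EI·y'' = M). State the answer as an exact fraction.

y(4) = -71/187500 m

Load 1 — uniform load w=6 kN/m over full span:
  y_1 = -wx²(L-x)²/(24EI) = -6·4²·(6-4)²/(24·100000) = -1/6250 m
Load 2 — triangular load w₀=12 kN/m (0→w₀ over full span):
  y_2 = -w₀x²(L-x)²(x+2L)/(120LEI) = -12·4²·(6-4)²·(4+2·6)/(120·6·100000) = -8/46875 m
Load 3 — applied couple M₀=-15 kN·m at a=12/5 m (b=L-a=18/5):
  y_3 = (R_Ax³/6 - M_Ax²/2 - M₀(x-a)²/2)/EI  [x>a] with R_A=-18/5, M_A=-9/5 = ((-18/5)·4³/6 - (-9/5)·4²/2 - (-15)·(4-(12/5))²/2)/100000 = -3/62500 m
Superposition: y = Σ y_i = -71/187500 m ≈ -0.000379 m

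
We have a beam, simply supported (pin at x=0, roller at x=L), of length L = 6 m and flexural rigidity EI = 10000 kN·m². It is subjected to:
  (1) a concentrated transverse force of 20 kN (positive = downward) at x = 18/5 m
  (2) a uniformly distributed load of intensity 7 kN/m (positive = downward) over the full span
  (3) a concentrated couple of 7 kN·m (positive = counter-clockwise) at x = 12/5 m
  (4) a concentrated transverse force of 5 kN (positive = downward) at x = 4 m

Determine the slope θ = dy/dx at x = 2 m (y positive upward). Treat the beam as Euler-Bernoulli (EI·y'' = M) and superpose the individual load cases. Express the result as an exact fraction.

θ(2) = -806/140625 rad

Load 1 — point force P=20 kN at a=18/5 m (b=L-a=12/5):
  θ_1 = -Pb(L²-b²-3x²)/(6LEI)  [x≤a] = -20·(12/5)·(6²-(12/5)²-3·2²)/(6·6·10000) = -38/15625 rad
Load 2 — uniform load w=7 kN/m over full span:
  θ_2 = -w(L³-6Lx²+4x³)/(24EI) = -7·(6³-6·6·2²+4·2³)/(24·10000) = -91/30000 rad
Load 3 — applied couple M₀=7 kN·m at a=12/5 m (b=L-a=18/5):
  θ_3 = (M₀x²/(2L)+C₁)/EI  [x≤a] with C₁=M₀(3b²-L²)/(6L)=14/25 = (7·2²/(2·6)+(14/25))/10000 = 217/750000 rad
Load 4 — point force P=5 kN at a=4 m (b=L-a=2):
  θ_4 = -Pb(L²-b²-3x²)/(6LEI)  [x≤a] = -5·2·(6²-2²-3·2²)/(6·6·10000) = -1/1800 rad
Superposition: θ = Σ θ_i = -806/140625 rad ≈ -0.005732 rad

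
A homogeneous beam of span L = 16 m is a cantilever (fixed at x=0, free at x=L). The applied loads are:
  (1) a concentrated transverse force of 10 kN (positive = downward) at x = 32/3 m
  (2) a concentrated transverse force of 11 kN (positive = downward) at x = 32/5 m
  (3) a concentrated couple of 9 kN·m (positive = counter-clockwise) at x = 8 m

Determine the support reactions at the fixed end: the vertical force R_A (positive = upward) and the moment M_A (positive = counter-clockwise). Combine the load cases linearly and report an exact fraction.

R_A = 21 kN, M_A = 2521/15 kN·m

Load 1 — point force P=10 kN at a=32/3 m (b=L-a=16/3):
  R_A = P = 10 kN
  M_A = Pa = 10·(32/3) = 320/3 kN·m
Load 2 — point force P=11 kN at a=32/5 m (b=L-a=48/5):
  R_A = P = 11 kN
  M_A = Pa = 11·(32/5) = 352/5 kN·m
Load 3 — applied couple M₀=9 kN·m at a=8 m (b=L-a=8):
  R_A = 0 kN
  M_A = -M₀ = -9 kN·m
Superposition: R_A = 21 kN, M_A = 2521/15 kN·m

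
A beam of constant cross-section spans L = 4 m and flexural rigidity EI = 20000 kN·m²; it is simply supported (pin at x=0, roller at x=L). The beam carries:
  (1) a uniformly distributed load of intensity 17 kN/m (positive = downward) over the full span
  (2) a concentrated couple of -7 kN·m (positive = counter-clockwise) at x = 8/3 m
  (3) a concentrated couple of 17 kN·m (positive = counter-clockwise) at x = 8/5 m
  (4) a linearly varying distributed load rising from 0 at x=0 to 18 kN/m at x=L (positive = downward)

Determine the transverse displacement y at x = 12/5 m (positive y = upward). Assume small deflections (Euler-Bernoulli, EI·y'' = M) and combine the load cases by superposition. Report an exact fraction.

Load 1 — uniform load w=17 kN/m over full span:
  y_1 = -wx(L³-2Lx²+x³)/(24EI) = -17·(12/5)·(4³-2·4·(12/5)²+(12/5)³)/(24·20000) = -1054/390625 m
Load 2 — applied couple M₀=-7 kN·m at a=8/3 m (b=L-a=4/3):
  y_2 = (M₀x³/(6L)+C₁x)/EI  [x≤a] with C₁=M₀(3b²-L²)/(6L)=28/9 = ((-7)·(12/5)³/(6·4)+(28/9)·(12/5))/20000 = 161/937500 m
Load 3 — applied couple M₀=17 kN·m at a=8/5 m (b=L-a=12/5):
  y_3 = (M₀x³/(6L)-M₀(x-a)²/2+C₁x)/EI  [x>a] with C₁=M₀(3b²-L²)/(6L)=68/75 = (17·(12/5)³/(6·4)-17·((12/5)-(8/5))²/2+(68/75)·(12/5))/20000 = 51/156250 m
Load 4 — triangular load w₀=18 kN/m (0→w₀ over full span):
  y_4 = -w₀x(7L⁴-10L²x²+3x⁴)/(360LEI) = -18·(12/5)·(7·4⁴-10·4²·(12/5)²+3·(12/5)⁴)/(360·4·20000) = -14208/9765625 m
Superposition: y = Σ y_i = -428321/117187500 m ≈ -0.003655 m

y(12/5) = -428321/117187500 m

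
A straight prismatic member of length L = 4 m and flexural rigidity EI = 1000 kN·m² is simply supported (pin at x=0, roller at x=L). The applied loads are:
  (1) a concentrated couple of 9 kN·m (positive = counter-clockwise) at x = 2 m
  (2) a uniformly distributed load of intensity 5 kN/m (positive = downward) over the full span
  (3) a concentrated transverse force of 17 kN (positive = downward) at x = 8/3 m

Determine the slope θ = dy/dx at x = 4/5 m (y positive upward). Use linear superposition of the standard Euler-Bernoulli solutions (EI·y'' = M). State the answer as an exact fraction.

θ(4/5) = -92983/4050000 rad

Load 1 — applied couple M₀=9 kN·m at a=2 m (b=L-a=2):
  θ_1 = (M₀x²/(2L)+C₁)/EI  [x≤a] with C₁=M₀(3b²-L²)/(6L)=-3/2 = (9·(4/5)²/(2·4)+(-3/2))/1000 = -39/50000 rad
Load 2 — uniform load w=5 kN/m over full span:
  θ_2 = -w(L³-6Lx²+4x³)/(24EI) = -5·(4³-6·4·(4/5)²+4·(4/5)³)/(24·1000) = -33/3125 rad
Load 3 — point force P=17 kN at a=8/3 m (b=L-a=4/3):
  θ_3 = -Pb(L²-b²-3x²)/(6LEI)  [x≤a] = -17·(4/3)·(4²-(4/3)²-3·(4/5)²)/(6·4·1000) = -2941/253125 rad
Superposition: θ = Σ θ_i = -92983/4050000 rad ≈ -0.022959 rad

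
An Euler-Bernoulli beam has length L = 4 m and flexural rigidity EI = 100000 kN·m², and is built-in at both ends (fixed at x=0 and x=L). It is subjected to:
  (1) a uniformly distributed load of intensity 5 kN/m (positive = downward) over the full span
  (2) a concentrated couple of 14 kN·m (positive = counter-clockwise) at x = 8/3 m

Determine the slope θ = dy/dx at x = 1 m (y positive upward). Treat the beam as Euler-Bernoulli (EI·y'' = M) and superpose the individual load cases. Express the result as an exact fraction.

Load 1 — uniform load w=5 kN/m over full span:
  θ_1 = -wx(L-x)(L-2x)/(12EI) = -5·1·(4-1)·(4-2·1)/(12·100000) = -1/40000 rad
Load 2 — applied couple M₀=14 kN·m at a=8/3 m (b=L-a=4/3):
  θ_2 = (R_Ax²/2 - M_Ax)/EI  [x≤a] with R_A=14/3, M_A=14/3 = ((14/3)·1²/2 - (14/3)·1)/100000 = -7/300000 rad
Superposition: θ = Σ θ_i = -29/600000 rad ≈ -0.000048 rad

θ(1) = -29/600000 rad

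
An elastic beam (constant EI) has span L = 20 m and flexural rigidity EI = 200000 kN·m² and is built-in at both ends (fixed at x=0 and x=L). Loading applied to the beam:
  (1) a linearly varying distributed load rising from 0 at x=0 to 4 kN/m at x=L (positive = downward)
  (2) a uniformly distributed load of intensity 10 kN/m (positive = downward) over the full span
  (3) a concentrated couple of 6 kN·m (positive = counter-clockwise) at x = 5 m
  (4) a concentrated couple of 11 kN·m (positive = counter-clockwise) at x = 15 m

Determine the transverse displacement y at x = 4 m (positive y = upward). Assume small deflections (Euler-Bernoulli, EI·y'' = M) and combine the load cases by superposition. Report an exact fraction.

y(4) = -100767/10000000 m

Load 1 — triangular load w₀=4 kN/m (0→w₀ over full span):
  y_1 = -w₀x²(L-x)²(x+2L)/(120LEI) = -4·4²·(20-4)²·(4+2·20)/(120·20·200000) = -352/234375 m
Load 2 — uniform load w=10 kN/m over full span:
  y_2 = -wx²(L-x)²/(24EI) = -10·4²·(20-4)²/(24·200000) = -16/1875 m
Load 3 — applied couple M₀=6 kN·m at a=5 m (b=L-a=15):
  y_3 = (R_Ax³/6 - M_Ax²/2)/EI  [x≤a] with R_A=27/80, M_A=-9/8 = ((27/80)·4³/6 - (-9/8)·4²/2)/200000 = 63/1000000 m
Load 4 — applied couple M₀=11 kN·m at a=15 m (b=L-a=5):
  y_4 = (R_Ax³/6 - M_Ax²/2)/EI  [x≤a] with R_A=99/160, M_A=55/16 = ((99/160)·4³/6 - (55/16)·4²/2)/200000 = -209/2000000 m
Superposition: y = Σ y_i = -100767/10000000 m ≈ -0.010077 m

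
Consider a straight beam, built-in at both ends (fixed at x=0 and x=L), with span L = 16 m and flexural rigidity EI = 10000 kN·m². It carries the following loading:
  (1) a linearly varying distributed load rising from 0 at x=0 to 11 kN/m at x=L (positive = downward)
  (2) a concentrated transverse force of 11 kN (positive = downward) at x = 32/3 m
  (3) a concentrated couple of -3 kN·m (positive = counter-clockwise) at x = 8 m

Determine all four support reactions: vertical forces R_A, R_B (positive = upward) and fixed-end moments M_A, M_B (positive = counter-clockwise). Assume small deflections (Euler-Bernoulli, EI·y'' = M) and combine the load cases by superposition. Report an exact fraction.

R_A = 125153/4320 kN, M_A = 57323/540 kN·m, R_B = 302527/4320 kN, M_B = -90517/540 kN·m

Load 1 — triangular load w₀=11 kN/m (0→w₀ over full span):
  R_A = 3w₀L/20 = 3·11·16/20 = 132/5 kN
  M_A = w₀L²/30 = 11·16²/30 = 1408/15 kN·m
  R_B = 7w₀L/20 = 7·11·16/20 = 308/5 kN
  M_B = -w₀L²/20 = -11·16²/20 = -704/5 kN·m
Load 2 — point force P=11 kN at a=32/3 m (b=L-a=16/3):
  R_A = Pb²(3a+b)/L³ = 11·(16/3)²·(3·(32/3)+(16/3))/16³ = 77/27 kN
  M_A = Pab²/L² = 11·(32/3)·(16/3)²/16² = 352/27 kN·m
  R_B = Pa²(a+3b)/L³ = 11·(32/3)²·((32/3)+3·(16/3))/16³ = 220/27 kN
  M_B = -Pa²b/L² = -11·(32/3)²·(16/3)/16² = -704/27 kN·m
Load 3 — applied couple M₀=-3 kN·m at a=8 m (b=L-a=8):
  R_A = 6M₀ab/L³ = 6·(-3)·8·8/16³ = -9/32 kN
  M_A = M₀b(2a-b)/L² = (-3)·8·(2·8-8)/16² = -3/4 kN·m
  R_B = -6M₀ab/L³ = -6·(-3)·8·8/16³ = 9/32 kN
  M_B = M₀a(2b-a)/L² = (-3)·8·(2·8-8)/16² = -3/4 kN·m
Superposition: R_A = 125153/4320 kN, M_A = 57323/540 kN·m, R_B = 302527/4320 kN, M_B = -90517/540 kN·m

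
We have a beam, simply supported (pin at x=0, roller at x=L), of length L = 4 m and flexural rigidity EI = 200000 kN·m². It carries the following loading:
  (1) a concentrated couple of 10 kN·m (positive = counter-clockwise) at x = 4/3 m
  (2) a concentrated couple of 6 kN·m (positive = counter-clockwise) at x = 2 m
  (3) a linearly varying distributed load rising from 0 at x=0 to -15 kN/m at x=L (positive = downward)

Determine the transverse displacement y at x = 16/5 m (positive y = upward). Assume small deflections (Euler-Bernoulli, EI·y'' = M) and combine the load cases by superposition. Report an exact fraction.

y(16/5) = 137953/1406250000 m

Load 1 — applied couple M₀=10 kN·m at a=4/3 m (b=L-a=8/3):
  y_1 = (M₀x³/(6L)-M₀(x-a)²/2+C₁x)/EI  [x>a] with C₁=M₀(3b²-L²)/(6L)=20/9 = (10·(16/5)³/(6·4)-10·((16/5)-(4/3))²/2+(20/9)·(16/5))/200000 = 47/2812500 m
Load 2 — applied couple M₀=6 kN·m at a=2 m (b=L-a=2):
  y_2 = (M₀x³/(6L)-M₀(x-a)²/2+C₁x)/EI  [x>a] with C₁=M₀(3b²-L²)/(6L)=-1 = (6·(16/5)³/(6·4)-6·((16/5)-2)²/2+(-1)·(16/5))/200000 = 21/6250000 m
Load 3 — triangular load w₀=-15 kN/m (0→w₀ over full span):
  y_3 = -w₀x(7L⁴-10L²x²+3x⁴)/(360LEI) = -(-15)·(16/5)·(7·4⁴-10·4²·(16/5)²+3·(16/5)⁴)/(360·4·200000) = 762/9765625 m
Superposition: y = Σ y_i = 137953/1406250000 m ≈ 0.000098 m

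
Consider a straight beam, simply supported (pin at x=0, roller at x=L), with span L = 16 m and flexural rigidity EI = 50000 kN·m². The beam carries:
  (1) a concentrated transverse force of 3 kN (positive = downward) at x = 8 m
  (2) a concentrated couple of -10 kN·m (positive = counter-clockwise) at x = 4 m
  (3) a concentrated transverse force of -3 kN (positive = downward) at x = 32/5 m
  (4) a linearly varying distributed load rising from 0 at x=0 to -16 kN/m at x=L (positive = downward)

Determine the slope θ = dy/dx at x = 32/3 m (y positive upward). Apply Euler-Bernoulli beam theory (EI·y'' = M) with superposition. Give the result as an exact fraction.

Load 1 — point force P=3 kN at a=8 m (b=L-a=8):
  θ_1 = -Pa(2L²-6Lx+3x²+a²)/(6LEI)  [x>a] = -3·8·(2·16²-6·16·(32/3)+3·(32/3)²+8²)/(6·16·50000) = 1/1875 rad
Load 2 — applied couple M₀=-10 kN·m at a=4 m (b=L-a=12):
  θ_2 = (M₀x²/(2L)-M₀(x-a)+C₁)/EI  [x>a] with C₁=M₀(3b²-L²)/(6L)=-55/3 = ((-10)·(32/3)²/(2·16)-(-10)·((32/3)-4)+(-55/3))/50000 = 23/90000 rad
Load 3 — point force P=-3 kN at a=32/5 m (b=L-a=48/5):
  θ_3 = -Pa(2L²-6Lx+3x²+a²)/(6LEI)  [x>a] = -(-3)·(32/5)·(2·16²-6·16·(32/3)+3·(32/3)²+(32/5)²)/(6·16·50000) = -608/1171875 rad
Load 4 — triangular load w₀=-16 kN/m (0→w₀ over full span):
  θ_4 = -w₀(7L⁴-30L²x²+15x⁴)/(360LEI) = -(-16)·(7·16⁴-30·16²·(32/3)²+15·(32/3)⁴)/(360·16·50000) = -46592/3796875 rad
Superposition: θ = Σ θ_i = -18226643/1518750000 rad ≈ -0.012001 rad

θ(32/3) = -18226643/1518750000 rad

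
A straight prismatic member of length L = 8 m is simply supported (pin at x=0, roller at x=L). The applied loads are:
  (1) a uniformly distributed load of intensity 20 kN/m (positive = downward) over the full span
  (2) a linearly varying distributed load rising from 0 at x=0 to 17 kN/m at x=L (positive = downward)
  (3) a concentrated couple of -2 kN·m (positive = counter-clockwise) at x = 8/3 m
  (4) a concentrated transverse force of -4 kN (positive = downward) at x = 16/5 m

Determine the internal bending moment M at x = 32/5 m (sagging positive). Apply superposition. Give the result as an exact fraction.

M(32/5) = 19058/125 kN·m

Load 1 — uniform load w=20 kN/m over full span:
  M_1 = wx(L-x)/2 = 20·(32/5)·(8-(32/5))/2 = 512/5 kN·m
Load 2 — triangular load w₀=17 kN/m (0→w₀ over full span):
  M_2 = w₀Lx/6 - w₀x³/(6L) = 17·8·(32/5)/6 - 17·(32/5)³/(6·8) = 6528/125 kN·m
Load 3 — applied couple M₀=-2 kN·m at a=8/3 m (b=L-a=16/3):
  M_3 = M₀x/L - M₀  [x>a] = (-2)·(32/5)/8 - (-2) = 2/5 kN·m
Load 4 — point force P=-4 kN at a=16/5 m (b=L-a=24/5):
  M_4 = Pa(L-x)/L  [x>a] = (-4)·(16/5)·(8-(32/5))/8 = -64/25 kN·m
Superposition: M = Σ M_i = 19058/125 kN·m ≈ 152.464000 kN·m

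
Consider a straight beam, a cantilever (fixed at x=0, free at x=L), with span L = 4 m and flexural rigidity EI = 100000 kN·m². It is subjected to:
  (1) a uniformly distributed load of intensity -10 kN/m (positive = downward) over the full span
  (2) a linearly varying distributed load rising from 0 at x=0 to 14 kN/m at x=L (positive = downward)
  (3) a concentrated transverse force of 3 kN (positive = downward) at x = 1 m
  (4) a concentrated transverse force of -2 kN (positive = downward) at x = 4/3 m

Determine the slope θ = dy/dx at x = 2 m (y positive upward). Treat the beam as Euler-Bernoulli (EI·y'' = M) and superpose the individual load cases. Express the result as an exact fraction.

θ(2) = -37/1800000 rad

Load 1 — uniform load w=-10 kN/m over full span:
  θ_1 = -wx(x²-3Lx+3L²)/(6EI) = -(-10)·2·(2²-3·4·2+3·4²)/(6·100000) = 7/7500 rad
Load 2 — triangular load w₀=14 kN/m (0→w₀ over full span):
  θ_2 = (w₀Lx²/4-w₀L²x/3-w₀x⁴/(24L))/EI = (14·4·2²/4-14·4²·2/3-14·2⁴/(24·4))/100000 = -287/300000 rad
Load 3 — point force P=3 kN at a=1 m (b=L-a=3):
  θ_3 = -Pa²/(2EI)  [x>a] = -3·1²/(2·100000) = -3/200000 rad
Load 4 — point force P=-2 kN at a=4/3 m (b=L-a=8/3):
  θ_4 = -Pa²/(2EI)  [x>a] = -(-2)·(4/3)²/(2·100000) = 1/56250 rad
Superposition: θ = Σ θ_i = -37/1800000 rad ≈ -0.000021 rad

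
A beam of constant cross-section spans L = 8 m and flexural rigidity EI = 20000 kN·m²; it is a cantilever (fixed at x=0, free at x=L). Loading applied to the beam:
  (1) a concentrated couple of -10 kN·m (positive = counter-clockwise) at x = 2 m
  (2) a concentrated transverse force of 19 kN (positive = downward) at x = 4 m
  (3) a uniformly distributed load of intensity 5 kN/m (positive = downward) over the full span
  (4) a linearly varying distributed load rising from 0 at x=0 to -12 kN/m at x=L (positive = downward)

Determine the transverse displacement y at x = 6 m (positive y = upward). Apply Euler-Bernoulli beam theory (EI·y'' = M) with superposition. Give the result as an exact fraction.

Load 1 — applied couple M₀=-10 kN·m at a=2 m (b=L-a=6):
  y_1 = M₀a(2x-a)/(2EI)  [x>a] = (-10)·2·(2·6-2)/(2·20000) = -1/200 m
Load 2 — point force P=19 kN at a=4 m (b=L-a=4):
  y_2 = -Pa²(3x-a)/(6EI)  [x>a] = -19·4²·(3·6-4)/(6·20000) = -133/3750 m
Load 3 — uniform load w=5 kN/m over full span:
  y_3 = -wx²(x²-4Lx+6L²)/(24EI) = -5·6²·(6²-4·8·6+6·8²)/(24·20000) = -171/2000 m
Load 4 — triangular load w₀=-12 kN/m (0→w₀ over full span):
  y_4 = (w₀Lx³/12-w₀L²x²/6-w₀x⁵/(120L))/EI = ((-12)·8·6³/12-(-12)·8²·6²/6-(-12)·6⁵/(120·8))/20000 = 7443/50000 m
Superposition: y = Σ y_i = 1717/75000 m ≈ 0.022893 m

y(6) = 1717/75000 m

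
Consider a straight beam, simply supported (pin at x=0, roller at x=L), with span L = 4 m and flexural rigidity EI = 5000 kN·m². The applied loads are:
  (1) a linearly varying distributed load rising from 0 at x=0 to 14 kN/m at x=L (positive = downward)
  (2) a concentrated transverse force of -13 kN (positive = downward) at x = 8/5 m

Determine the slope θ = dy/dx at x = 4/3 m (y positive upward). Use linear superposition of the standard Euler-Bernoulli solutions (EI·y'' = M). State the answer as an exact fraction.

θ(4/3) = -12181/18984375 rad

Load 1 — triangular load w₀=14 kN/m (0→w₀ over full span):
  θ_1 = -w₀(7L⁴-30L²x²+15x⁴)/(360LEI) = -14·(7·4⁴-30·4²·(4/3)²+15·(4/3)⁴)/(360·4·5000) = -1456/759375 rad
Load 2 — point force P=-13 kN at a=8/5 m (b=L-a=12/5):
  θ_2 = -Pb(L²-b²-3x²)/(6LEI)  [x≤a] = -(-13)·(12/5)·(4²-(12/5)²-3·(4/3)²)/(6·4·5000) = 299/234375 rad
Superposition: θ = Σ θ_i = -12181/18984375 rad ≈ -0.000642 rad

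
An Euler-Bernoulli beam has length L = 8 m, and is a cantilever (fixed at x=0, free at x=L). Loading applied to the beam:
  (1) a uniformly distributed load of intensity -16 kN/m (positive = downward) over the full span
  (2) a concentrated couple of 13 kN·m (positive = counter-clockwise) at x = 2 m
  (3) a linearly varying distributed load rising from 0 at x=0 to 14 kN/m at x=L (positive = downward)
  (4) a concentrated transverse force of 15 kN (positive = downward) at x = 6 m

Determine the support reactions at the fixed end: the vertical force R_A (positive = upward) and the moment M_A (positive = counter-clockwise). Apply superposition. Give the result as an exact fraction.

R_A = -57 kN, M_A = -409/3 kN·m

Load 1 — uniform load w=-16 kN/m over full span:
  R_A = wL = (-16)·8 = -128 kN
  M_A = wL²/2 = (-16)·8²/2 = -512 kN·m
Load 2 — applied couple M₀=13 kN·m at a=2 m (b=L-a=6):
  R_A = 0 kN
  M_A = -M₀ = -13 kN·m
Load 3 — triangular load w₀=14 kN/m (0→w₀ over full span):
  R_A = w₀L/2 = 14·8/2 = 56 kN
  M_A = w₀L²/3 = 14·8²/3 = 896/3 kN·m
Load 4 — point force P=15 kN at a=6 m (b=L-a=2):
  R_A = P = 15 kN
  M_A = Pa = 15·6 = 90 kN·m
Superposition: R_A = -57 kN, M_A = -409/3 kN·m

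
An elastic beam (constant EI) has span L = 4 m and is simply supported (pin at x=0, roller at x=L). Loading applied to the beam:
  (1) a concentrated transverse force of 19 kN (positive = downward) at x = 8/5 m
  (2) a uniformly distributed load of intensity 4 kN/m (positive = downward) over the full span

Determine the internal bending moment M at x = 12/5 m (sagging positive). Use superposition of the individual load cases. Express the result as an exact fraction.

M(12/5) = 496/25 kN·m

Load 1 — point force P=19 kN at a=8/5 m (b=L-a=12/5):
  M_1 = Pa(L-x)/L  [x>a] = 19·(8/5)·(4-(12/5))/4 = 304/25 kN·m
Load 2 — uniform load w=4 kN/m over full span:
  M_2 = wx(L-x)/2 = 4·(12/5)·(4-(12/5))/2 = 192/25 kN·m
Superposition: M = Σ M_i = 496/25 kN·m ≈ 19.840000 kN·m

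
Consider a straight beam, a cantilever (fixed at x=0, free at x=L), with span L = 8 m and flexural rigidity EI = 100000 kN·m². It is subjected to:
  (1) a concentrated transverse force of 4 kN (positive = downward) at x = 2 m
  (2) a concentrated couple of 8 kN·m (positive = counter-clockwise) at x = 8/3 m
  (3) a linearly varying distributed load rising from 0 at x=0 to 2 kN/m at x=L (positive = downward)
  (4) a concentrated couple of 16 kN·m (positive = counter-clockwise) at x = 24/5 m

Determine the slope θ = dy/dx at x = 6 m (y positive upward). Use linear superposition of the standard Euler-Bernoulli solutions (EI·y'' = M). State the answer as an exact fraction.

θ(6) = -1061/3000000 rad

Load 1 — point force P=4 kN at a=2 m (b=L-a=6):
  θ_1 = -Pa²/(2EI)  [x>a] = -4·2²/(2·100000) = -1/12500 rad
Load 2 — applied couple M₀=8 kN·m at a=8/3 m (b=L-a=16/3):
  θ_2 = M₀a/EI  [x>a] = 8·(8/3)/100000 = 2/9375 rad
Load 3 — triangular load w₀=2 kN/m (0→w₀ over full span):
  θ_3 = (w₀Lx²/4-w₀L²x/3-w₀x⁴/(24L))/EI = (2·8·6²/4-2·8²·6/3-2·6⁴/(24·8))/100000 = -251/200000 rad
Load 4 — applied couple M₀=16 kN·m at a=24/5 m (b=L-a=16/5):
  θ_4 = M₀a/EI  [x>a] = 16·(24/5)/100000 = 12/15625 rad
Superposition: θ = Σ θ_i = -1061/3000000 rad ≈ -0.000354 rad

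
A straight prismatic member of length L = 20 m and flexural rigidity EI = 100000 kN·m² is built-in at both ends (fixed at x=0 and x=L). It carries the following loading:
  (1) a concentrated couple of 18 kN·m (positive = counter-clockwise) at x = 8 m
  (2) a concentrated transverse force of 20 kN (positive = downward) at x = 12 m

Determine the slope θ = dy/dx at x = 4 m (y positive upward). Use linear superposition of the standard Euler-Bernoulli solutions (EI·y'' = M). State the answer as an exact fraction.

θ(4) = -1493/1562500 rad

Load 1 — applied couple M₀=18 kN·m at a=8 m (b=L-a=12):
  θ_1 = (R_Ax²/2 - M_Ax)/EI  [x≤a] with R_A=162/125, M_A=54/25 = ((162/125)·4²/2 - (54/25)·4)/100000 = 27/1562500 rad
Load 2 — point force P=20 kN at a=12 m (b=L-a=8):
  θ_2 = -Pb²x(2aL-(3a+b)x)/(2L³EI)  [x≤a] = -20·8²·4·(2·12·20-(3·12+8)·4)/(2·20³·100000) = -76/78125 rad
Superposition: θ = Σ θ_i = -1493/1562500 rad ≈ -0.000956 rad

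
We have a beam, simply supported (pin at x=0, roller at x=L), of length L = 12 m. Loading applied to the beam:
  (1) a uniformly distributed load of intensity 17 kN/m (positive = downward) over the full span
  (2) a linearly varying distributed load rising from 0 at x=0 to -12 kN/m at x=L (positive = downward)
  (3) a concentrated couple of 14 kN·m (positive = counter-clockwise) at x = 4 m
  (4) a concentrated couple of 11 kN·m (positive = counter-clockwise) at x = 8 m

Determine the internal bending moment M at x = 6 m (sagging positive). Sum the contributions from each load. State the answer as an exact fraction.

M(6) = 393/2 kN·m

Load 1 — uniform load w=17 kN/m over full span:
  M_1 = wx(L-x)/2 = 17·6·(12-6)/2 = 306 kN·m
Load 2 — triangular load w₀=-12 kN/m (0→w₀ over full span):
  M_2 = w₀Lx/6 - w₀x³/(6L) = (-12)·12·6/6 - (-12)·6³/(6·12) = -108 kN·m
Load 3 — applied couple M₀=14 kN·m at a=4 m (b=L-a=8):
  M_3 = M₀x/L - M₀  [x>a] = 14·6/12 - 14 = -7 kN·m
Load 4 — applied couple M₀=11 kN·m at a=8 m (b=L-a=4):
  M_4 = M₀x/L  [x≤a] = 11·6/12 = 11/2 kN·m
Superposition: M = Σ M_i = 393/2 kN·m ≈ 196.500000 kN·m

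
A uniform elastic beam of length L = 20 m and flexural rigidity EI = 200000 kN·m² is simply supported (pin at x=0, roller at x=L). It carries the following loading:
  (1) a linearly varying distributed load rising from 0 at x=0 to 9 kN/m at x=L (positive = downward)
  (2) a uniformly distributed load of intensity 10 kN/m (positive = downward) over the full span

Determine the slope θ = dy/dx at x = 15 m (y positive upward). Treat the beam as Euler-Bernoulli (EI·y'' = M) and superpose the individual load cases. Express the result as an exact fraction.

θ(15) = 12739/768000 rad

Load 1 — triangular load w₀=9 kN/m (0→w₀ over full span):
  θ_1 = -w₀(7L⁴-30L²x²+15x⁴)/(360LEI) = -9·(7·20⁴-30·20²·15²+15·15⁴)/(360·20·200000) = 1313/256000 rad
Load 2 — uniform load w=10 kN/m over full span:
  θ_2 = -w(L³-6Lx²+4x³)/(24EI) = -10·(20³-6·20·15²+4·15³)/(24·200000) = 11/960 rad
Superposition: θ = Σ θ_i = 12739/768000 rad ≈ 0.016587 rad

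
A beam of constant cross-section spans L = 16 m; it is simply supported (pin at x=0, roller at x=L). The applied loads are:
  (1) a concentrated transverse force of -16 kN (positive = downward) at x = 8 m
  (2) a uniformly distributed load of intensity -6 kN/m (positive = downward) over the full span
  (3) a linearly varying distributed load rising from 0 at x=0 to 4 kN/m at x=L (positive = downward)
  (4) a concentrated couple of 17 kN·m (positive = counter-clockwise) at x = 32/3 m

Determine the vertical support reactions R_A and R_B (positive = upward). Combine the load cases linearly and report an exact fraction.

R_A = -2125/48 kN, R_B = -1715/48 kN

Load 1 — point force P=-16 kN at a=8 m (b=L-a=8):
  R_A = Pb/L = (-16)·8/16 = -8 kN
  R_B = Pa/L = (-16)·8/16 = -8 kN
Load 2 — uniform load w=-6 kN/m over full span:
  R_A = wL/2 = (-6)·16/2 = -48 kN
  R_B = wL/2 = (-6)·16/2 = -48 kN
Load 3 — triangular load w₀=4 kN/m (0→w₀ over full span):
  R_A = w₀L/6 = 4·16/6 = 32/3 kN
  R_B = w₀L/3 = 4·16/3 = 64/3 kN
Load 4 — applied couple M₀=17 kN·m at a=32/3 m (b=L-a=16/3):
  R_A = M₀/L = 17/16 kN
  R_B = -M₀/L = -17/16 kN
Superposition: R_A = -2125/48 kN, R_B = -1715/48 kN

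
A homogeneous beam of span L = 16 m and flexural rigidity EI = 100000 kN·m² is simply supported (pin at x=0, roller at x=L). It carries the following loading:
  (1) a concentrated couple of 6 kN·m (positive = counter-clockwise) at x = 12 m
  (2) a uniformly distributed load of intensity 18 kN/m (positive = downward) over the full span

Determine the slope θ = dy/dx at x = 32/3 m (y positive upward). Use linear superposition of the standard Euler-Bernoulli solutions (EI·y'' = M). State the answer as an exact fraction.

θ(32/3) = 13387/900000 rad

Load 1 — applied couple M₀=6 kN·m at a=12 m (b=L-a=4):
  θ_1 = (M₀x²/(2L)+C₁)/EI  [x≤a] with C₁=M₀(3b²-L²)/(6L)=-13 = (6·(32/3)²/(2·16)+(-13))/100000 = 1/12000 rad
Load 2 — uniform load w=18 kN/m over full span:
  θ_2 = -w(L³-6Lx²+4x³)/(24EI) = -18·(16³-6·16·(32/3)²+4·(32/3)³)/(24·100000) = 416/28125 rad
Superposition: θ = Σ θ_i = 13387/900000 rad ≈ 0.014874 rad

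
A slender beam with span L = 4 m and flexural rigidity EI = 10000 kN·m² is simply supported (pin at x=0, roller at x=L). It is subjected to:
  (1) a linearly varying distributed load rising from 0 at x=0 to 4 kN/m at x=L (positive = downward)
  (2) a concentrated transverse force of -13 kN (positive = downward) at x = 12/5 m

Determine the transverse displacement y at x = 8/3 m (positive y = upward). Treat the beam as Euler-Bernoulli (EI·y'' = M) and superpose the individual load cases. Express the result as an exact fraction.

Load 1 — triangular load w₀=4 kN/m (0→w₀ over full span):
  y_1 = -w₀x(7L⁴-10L²x²+3x⁴)/(360LEI) = -4·(8/3)·(7·4⁴-10·4²·(8/3)²+3·(8/3)⁴)/(360·4·10000) = -272/455625 m
Load 2 — point force P=-13 kN at a=12/5 m (b=L-a=8/5):
  y_2 = -Pa(L-x)(2Lx-a²-x²)/(6LEI)  [x>a] = -(-13)·(12/5)·(4-(8/3))·(2·4·(8/3)-(12/5)²-(8/3)²)/(6·4·10000) = 3094/2109375 m
Superposition: y = Σ y_i = 49538/56953125 m ≈ 0.000870 m

y(8/3) = 49538/56953125 m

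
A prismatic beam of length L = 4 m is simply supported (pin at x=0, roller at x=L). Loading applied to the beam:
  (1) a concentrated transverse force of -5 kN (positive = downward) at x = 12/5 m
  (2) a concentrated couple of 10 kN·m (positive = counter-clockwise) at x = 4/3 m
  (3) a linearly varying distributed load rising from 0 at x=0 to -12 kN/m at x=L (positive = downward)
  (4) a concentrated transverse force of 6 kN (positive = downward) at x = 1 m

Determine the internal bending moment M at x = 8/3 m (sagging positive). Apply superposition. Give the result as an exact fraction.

Load 1 — point force P=-5 kN at a=12/5 m (b=L-a=8/5):
  M_1 = Pa(L-x)/L  [x>a] = (-5)·(12/5)·(4-(8/3))/4 = -4 kN·m
Load 2 — applied couple M₀=10 kN·m at a=4/3 m (b=L-a=8/3):
  M_2 = M₀x/L - M₀  [x>a] = 10·(8/3)/4 - 10 = -10/3 kN·m
Load 3 — triangular load w₀=-12 kN/m (0→w₀ over full span):
  M_3 = w₀Lx/6 - w₀x³/(6L) = (-12)·4·(8/3)/6 - (-12)·(8/3)³/(6·4) = -320/27 kN·m
Load 4 — point force P=6 kN at a=1 m (b=L-a=3):
  M_4 = Pa(L-x)/L  [x>a] = 6·1·(4-(8/3))/4 = 2 kN·m
Superposition: M = Σ M_i = -464/27 kN·m ≈ -17.185185 kN·m

M(8/3) = -464/27 kN·m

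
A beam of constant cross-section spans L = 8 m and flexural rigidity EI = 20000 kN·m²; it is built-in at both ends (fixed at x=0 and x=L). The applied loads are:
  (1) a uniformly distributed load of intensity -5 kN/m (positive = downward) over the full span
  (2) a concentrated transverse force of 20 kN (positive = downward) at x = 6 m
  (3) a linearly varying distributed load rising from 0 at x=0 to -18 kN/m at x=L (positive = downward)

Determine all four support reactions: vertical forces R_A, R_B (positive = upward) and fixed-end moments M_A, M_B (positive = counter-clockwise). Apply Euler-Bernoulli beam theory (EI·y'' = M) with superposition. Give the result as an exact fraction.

R_A = -1539/40 kN, M_A = -1727/30 kN·m, R_B = -2141/40 kN, M_B = 1853/30 kN·m

Load 1 — uniform load w=-5 kN/m over full span:
  R_A = wL/2 = (-5)·8/2 = -20 kN
  M_A = wL²/12 = (-5)·8²/12 = -80/3 kN·m
  R_B = wL/2 = (-5)·8/2 = -20 kN
  M_B = -wL²/12 = -(-5)·8²/12 = 80/3 kN·m
Load 2 — point force P=20 kN at a=6 m (b=L-a=2):
  R_A = Pb²(3a+b)/L³ = 20·2²·(3·6+2)/8³ = 25/8 kN
  M_A = Pab²/L² = 20·6·2²/8² = 15/2 kN·m
  R_B = Pa²(a+3b)/L³ = 20·6²·(6+3·2)/8³ = 135/8 kN
  M_B = -Pa²b/L² = -20·6²·2/8² = -45/2 kN·m
Load 3 — triangular load w₀=-18 kN/m (0→w₀ over full span):
  R_A = 3w₀L/20 = 3·(-18)·8/20 = -108/5 kN
  M_A = w₀L²/30 = (-18)·8²/30 = -192/5 kN·m
  R_B = 7w₀L/20 = 7·(-18)·8/20 = -252/5 kN
  M_B = -w₀L²/20 = -(-18)·8²/20 = 288/5 kN·m
Superposition: R_A = -1539/40 kN, M_A = -1727/30 kN·m, R_B = -2141/40 kN, M_B = 1853/30 kN·m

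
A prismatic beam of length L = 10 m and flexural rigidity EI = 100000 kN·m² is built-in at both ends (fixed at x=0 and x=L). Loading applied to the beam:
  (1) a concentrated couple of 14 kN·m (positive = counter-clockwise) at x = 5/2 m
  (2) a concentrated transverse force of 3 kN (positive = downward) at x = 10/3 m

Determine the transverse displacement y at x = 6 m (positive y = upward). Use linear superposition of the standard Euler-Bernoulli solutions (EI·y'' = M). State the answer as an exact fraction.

Load 1 — applied couple M₀=14 kN·m at a=5/2 m (b=L-a=15/2):
  y_1 = (R_Ax³/6 - M_Ax²/2 - M₀(x-a)²/2)/EI  [x>a] with R_A=63/40, M_A=-21/8 = ((63/40)·6³/6 - (-21/8)·6²/2 - 14·(6-(5/2))²/2)/100000 = 91/500000 m
Load 2 — point force P=3 kN at a=10/3 m (b=L-a=20/3):
  y_2 = -Pa²(L-x)²(3bL-(3b+a)(L-x))/(6L³EI)  [x>a] = -3·(10/3)²·(10-6)²·(3·(20/3)·10-(3·(20/3)+(10/3))·(10-6))/(6·10³·100000) = -8/84375 m
Superposition: y = Σ y_i = 1177/13500000 m ≈ 0.000087 m

y(6) = 1177/13500000 m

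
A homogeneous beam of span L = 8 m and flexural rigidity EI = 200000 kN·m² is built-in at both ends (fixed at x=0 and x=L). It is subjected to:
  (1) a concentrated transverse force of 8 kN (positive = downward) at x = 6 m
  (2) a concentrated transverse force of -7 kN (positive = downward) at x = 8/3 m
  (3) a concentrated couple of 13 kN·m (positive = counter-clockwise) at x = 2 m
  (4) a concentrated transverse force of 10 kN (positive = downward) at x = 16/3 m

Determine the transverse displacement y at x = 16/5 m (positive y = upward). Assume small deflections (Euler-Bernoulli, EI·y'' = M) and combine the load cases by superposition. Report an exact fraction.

Load 1 — point force P=8 kN at a=6 m (b=L-a=2):
  y_1 = -Pb²x²(3aL-(3a+b)x)/(6L³EI)  [x≤a] = -8·2²·(16/5)²·(3·6·8-(3·6+2)·(16/5))/(6·8³·200000) = -2/46875 m
Load 2 — point force P=-7 kN at a=8/3 m (b=L-a=16/3):
  y_2 = -Pa²(L-x)²(3bL-(3b+a)(L-x))/(6L³EI)  [x>a] = -(-7)·(8/3)²·(8-(16/5))²·(3·(16/3)·8-(3·(16/3)+(8/3))·(8-(16/5)))/(6·8³·200000) = 28/390625 m
Load 3 — applied couple M₀=13 kN·m at a=2 m (b=L-a=6):
  y_3 = (R_Ax³/6 - M_Ax²/2 - M₀(x-a)²/2)/EI  [x>a] with R_A=117/64, M_A=-39/16 = ((117/64)·(16/5)³/6 - (-39/16)·(16/5)²/2 - 13·((16/5)-2)²/2)/200000 = 819/12500000 m
Load 4 — point force P=10 kN at a=16/3 m (b=L-a=8/3):
  y_4 = -Pb²x²(3aL-(3a+b)x)/(6L³EI)  [x≤a] = -10·(8/3)²·(16/5)²·(3·(16/3)·8-(3·(16/3)+(8/3))·(16/5))/(6·8³·200000) = -512/6328125 m
Superposition: y = Σ y_i = 2759/202500000 m ≈ 0.000014 m

y(16/5) = 2759/202500000 m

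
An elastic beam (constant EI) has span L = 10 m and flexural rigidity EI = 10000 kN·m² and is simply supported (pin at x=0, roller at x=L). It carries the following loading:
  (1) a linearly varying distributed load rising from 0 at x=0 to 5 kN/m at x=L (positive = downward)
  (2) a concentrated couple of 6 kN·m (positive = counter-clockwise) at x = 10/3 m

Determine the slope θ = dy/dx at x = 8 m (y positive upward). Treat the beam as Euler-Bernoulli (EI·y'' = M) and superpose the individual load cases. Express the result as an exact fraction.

θ(8) = 3539/450000 rad

Load 1 — triangular load w₀=5 kN/m (0→w₀ over full span):
  θ_1 = -w₀(7L⁴-30L²x²+15x⁴)/(360LEI) = -5·(7·10⁴-30·10²·8²+15·8⁴)/(360·10·10000) = 757/90000 rad
Load 2 — applied couple M₀=6 kN·m at a=10/3 m (b=L-a=20/3):
  θ_2 = (M₀x²/(2L)-M₀(x-a)+C₁)/EI  [x>a] with C₁=M₀(3b²-L²)/(6L)=10/3 = (6·8²/(2·10)-6·(8-(10/3))+(10/3))/10000 = -41/75000 rad
Superposition: θ = Σ θ_i = 3539/450000 rad ≈ 0.007864 rad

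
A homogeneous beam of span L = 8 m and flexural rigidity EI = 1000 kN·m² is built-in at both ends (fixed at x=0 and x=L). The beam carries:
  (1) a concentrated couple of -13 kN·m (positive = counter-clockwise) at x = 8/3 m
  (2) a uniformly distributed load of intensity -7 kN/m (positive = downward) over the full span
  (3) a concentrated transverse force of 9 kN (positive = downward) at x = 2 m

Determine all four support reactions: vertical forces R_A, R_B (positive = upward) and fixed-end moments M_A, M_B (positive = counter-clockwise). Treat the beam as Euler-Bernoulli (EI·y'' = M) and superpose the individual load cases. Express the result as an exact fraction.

Load 1 — applied couple M₀=-13 kN·m at a=8/3 m (b=L-a=16/3):
  R_A = 6M₀ab/L³ = 6·(-13)·(8/3)·(16/3)/8³ = -13/6 kN
  M_A = M₀b(2a-b)/L² = (-13)·(16/3)·(2·(8/3)-(16/3))/8² = 0 kN·m
  R_B = -6M₀ab/L³ = -6·(-13)·(8/3)·(16/3)/8³ = 13/6 kN
  M_B = M₀a(2b-a)/L² = (-13)·(8/3)·(2·(16/3)-(8/3))/8² = -13/3 kN·m
Load 2 — uniform load w=-7 kN/m over full span:
  R_A = wL/2 = (-7)·8/2 = -28 kN
  M_A = wL²/12 = (-7)·8²/12 = -112/3 kN·m
  R_B = wL/2 = (-7)·8/2 = -28 kN
  M_B = -wL²/12 = -(-7)·8²/12 = 112/3 kN·m
Load 3 — point force P=9 kN at a=2 m (b=L-a=6):
  R_A = Pb²(3a+b)/L³ = 9·6²·(3·2+6)/8³ = 243/32 kN
  M_A = Pab²/L² = 9·2·6²/8² = 81/8 kN·m
  R_B = Pa²(a+3b)/L³ = 9·2²·(2+3·6)/8³ = 45/32 kN
  M_B = -Pa²b/L² = -9·2²·6/8² = -27/8 kN·m
Superposition: R_A = -2167/96 kN, M_A = -653/24 kN·m, R_B = -2345/96 kN, M_B = 237/8 kN·m

R_A = -2167/96 kN, M_A = -653/24 kN·m, R_B = -2345/96 kN, M_B = 237/8 kN·m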